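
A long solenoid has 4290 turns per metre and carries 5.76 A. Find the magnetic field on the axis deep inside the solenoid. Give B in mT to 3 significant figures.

Inside a long solenoid, B = μ₀nI with n = 4290 turns/m.
B = 4π×10⁻⁷ × 4290 × 5.76 = 3.11×10⁻² T.

B ≈ 31.1 mT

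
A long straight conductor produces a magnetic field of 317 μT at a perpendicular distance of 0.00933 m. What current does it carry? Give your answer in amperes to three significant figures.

I ≈ 14.8 A

For a long straight wire B = μ₀I/(2πd), so I = 2πdB/μ₀.
I = 2π × 0.00933 × 3.17×10⁻⁴ / (4π×10⁻⁷) = 14.8 A.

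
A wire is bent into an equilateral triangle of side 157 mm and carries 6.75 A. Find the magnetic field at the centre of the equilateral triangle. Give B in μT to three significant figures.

B ≈ 77.4 μT

Each side is a finite straight segment at perpendicular distance d = a/(2 tan(π/3)) = 0.04532 m from the centre, with end-angles ±π/3.
One side contributes B₁ = (μ₀I/4πd)·2 sin(π/3) = 2.58×10⁻⁵ T.
All 3 sides add in the same direction: B = 3 × 2.58×10⁻⁵ = 7.74×10⁻⁵ T.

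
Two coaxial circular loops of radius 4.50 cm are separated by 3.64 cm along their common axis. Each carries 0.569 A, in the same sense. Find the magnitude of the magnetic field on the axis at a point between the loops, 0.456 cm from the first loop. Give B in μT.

Each loop contributes B = μ₀IR²/[2(R²+z²)^(3/2)] on the axis, with z measured from that loop.
Loop 1 (z = 0.00456 m): B₁ = 7.82×10⁻⁶ T. Loop 2 (z = 0.03184 m): B₂ = 4.32×10⁻⁶ T.
The fields add: B = B₁ + B₂ = 1.21×10⁻⁵ T.

B ≈ 12.1 μT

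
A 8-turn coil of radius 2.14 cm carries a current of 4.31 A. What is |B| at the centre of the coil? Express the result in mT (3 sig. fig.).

B ≈ 1.01 mT

For an N-turn flat coil, B = Nμ₀I/(2R) with R = 0.0214 m.
B = 8 × 1.27×10⁻⁴ T = 1.01×10⁻³ T.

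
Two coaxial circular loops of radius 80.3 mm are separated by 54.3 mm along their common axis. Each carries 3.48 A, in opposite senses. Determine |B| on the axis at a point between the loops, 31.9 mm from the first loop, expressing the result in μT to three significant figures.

Each loop contributes B = μ₀IR²/[2(R²+z²)^(3/2)] on the axis, with z measured from that loop.
Loop 1 (z = 0.0319 m): B₁ = 2.19×10⁻⁵ T. Loop 2 (z = 0.0224 m): B₂ = 2.43×10⁻⁵ T.
The fields oppose: B = |B₁ − B₂| = 2.48×10⁻⁶ T.

B ≈ 2.48 μT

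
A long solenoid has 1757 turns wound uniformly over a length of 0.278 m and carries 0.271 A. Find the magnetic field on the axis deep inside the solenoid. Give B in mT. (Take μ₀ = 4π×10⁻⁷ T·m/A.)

B ≈ 2.15 mT

Inside a long solenoid, B = μ₀nI with n = 6320 turns/m.
B = 4π×10⁻⁷ × 6320 × 0.271 = 2.15×10⁻³ T.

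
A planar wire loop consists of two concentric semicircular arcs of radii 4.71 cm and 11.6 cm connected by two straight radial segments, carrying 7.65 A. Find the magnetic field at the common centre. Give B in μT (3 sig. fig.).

The radial connectors point toward the centre, so dl × r̂ = 0 and they contribute nothing.
Each semicircle gives μ₀I/(4R): inner arc 5.10×10⁻⁵ T, outer arc 2.07×10⁻⁵ T.
The two arcs carry current in opposite angular senses, so their fields oppose: B = |5.10×10⁻⁵ − 2.07×10⁻⁵| = 3.03×10⁻⁵ T.

B ≈ 30.3 μT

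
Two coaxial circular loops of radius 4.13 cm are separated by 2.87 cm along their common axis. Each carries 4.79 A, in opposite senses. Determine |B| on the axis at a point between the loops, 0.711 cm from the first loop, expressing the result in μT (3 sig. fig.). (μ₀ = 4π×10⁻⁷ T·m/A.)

Each loop contributes B = μ₀IR²/[2(R²+z²)^(3/2)] on the axis, with z measured from that loop.
Loop 1 (z = 0.00711 m): B₁ = 6.97×10⁻⁵ T. Loop 2 (z = 0.02159 m): B₂ = 5.07×10⁻⁵ T.
The fields oppose: B = |B₁ − B₂| = 1.90×10⁻⁵ T.

B ≈ 19.0 μT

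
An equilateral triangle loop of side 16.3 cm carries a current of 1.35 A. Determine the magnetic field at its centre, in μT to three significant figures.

Each side is a finite straight segment at perpendicular distance d = a/(2 tan(π/3)) = 0.04705 m from the centre, with end-angles ±π/3.
One side contributes B₁ = (μ₀I/4πd)·2 sin(π/3) = 4.97×10⁻⁶ T.
All 3 sides add in the same direction: B = 3 × 4.97×10⁻⁶ = 1.49×10⁻⁵ T.

B ≈ 14.9 μT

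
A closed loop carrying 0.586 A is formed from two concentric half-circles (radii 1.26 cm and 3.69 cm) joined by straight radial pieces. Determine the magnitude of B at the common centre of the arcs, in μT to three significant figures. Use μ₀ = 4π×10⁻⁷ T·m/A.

B ≈ 9.62 μT

The radial connectors point toward the centre, so dl × r̂ = 0 and they contribute nothing.
Each semicircle gives μ₀I/(4R): inner arc 1.46×10⁻⁵ T, outer arc 4.99×10⁻⁶ T.
The two arcs carry current in opposite angular senses, so their fields oppose: B = |1.46×10⁻⁵ − 4.99×10⁻⁶| = 9.62×10⁻⁶ T.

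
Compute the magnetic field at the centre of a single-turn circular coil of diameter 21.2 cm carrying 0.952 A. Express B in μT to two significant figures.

B ≈ 5.6 μT

At the centre of a circular loop the Biot–Savart law gives B = μ₀I/(2R) (so R = 0.106 m).
B = (4π×10⁻⁷ × 0.952) / (2 × 0.106) = 5.64×10⁻⁶ T.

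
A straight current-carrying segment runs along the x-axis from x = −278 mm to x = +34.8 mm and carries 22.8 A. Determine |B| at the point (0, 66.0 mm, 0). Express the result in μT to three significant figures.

For a finite straight segment, B = (μ₀I/4πd)(sinθ₁ + sinθ₂), where θ₁, θ₂ are the angles from the perpendicular to each end.
The perpendicular distance is d = 0.066 m; the end-offsets along the wire are a = 0.278 m and b = 0.0348 m.
sinθ₁ = 0.278/√(0.278²+0.066²) = 0.9730; sinθ₂ = 0.0348/√(0.0348²+0.066²) = 0.4664.
B = (4π×10⁻⁷ × 22.8) / (4π × 0.066) × (0.9730 + 0.4664) = 4.97×10⁻⁵ T.

B ≈ 49.7 μT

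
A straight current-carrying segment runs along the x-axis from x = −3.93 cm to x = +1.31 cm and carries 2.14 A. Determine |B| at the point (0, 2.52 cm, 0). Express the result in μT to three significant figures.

For a finite straight segment, B = (μ₀I/4πd)(sinθ₁ + sinθ₂), where θ₁, θ₂ are the angles from the perpendicular to each end.
The perpendicular distance is d = 0.0252 m; the end-offsets along the wire are a = 0.0393 m and b = 0.0131 m.
sinθ₁ = 0.0393/√(0.0393²+0.0252²) = 0.8418; sinθ₂ = 0.0131/√(0.0131²+0.0252²) = 0.4612.
B = (4π×10⁻⁷ × 2.14) / (4π × 0.0252) × (0.8418 + 0.4612) = 1.11×10⁻⁵ T.

B ≈ 11.1 μT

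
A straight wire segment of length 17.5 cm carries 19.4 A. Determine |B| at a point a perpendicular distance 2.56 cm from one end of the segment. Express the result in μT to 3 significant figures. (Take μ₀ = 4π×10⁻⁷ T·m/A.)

B ≈ 75.0 μT

For a finite straight segment, B = (μ₀I/4πd)(sinθ₁ + sinθ₂), where θ₁, θ₂ are the angles from the perpendicular to each end.
The perpendicular foot is at one end, so the two end-offsets along the wire are 0 and L = 0.175 m.
sinθ₁ = 0/√(0²+0.0256²) = 0.0000; sinθ₂ = 0.175/√(0.175²+0.0256²) = 0.9895.
B = (4π×10⁻⁷ × 19.4) / (4π × 0.0256) × (0.0000 + 0.9895) = 7.50×10⁻⁵ T.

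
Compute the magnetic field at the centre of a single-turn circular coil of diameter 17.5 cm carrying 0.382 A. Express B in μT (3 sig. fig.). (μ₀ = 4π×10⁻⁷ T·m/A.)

B ≈ 2.74 μT

At the centre of a circular loop the Biot–Savart law gives B = μ₀I/(2R) (so R = 0.0875 m).
B = (4π×10⁻⁷ × 0.382) / (2 × 0.0875) = 2.74×10⁻⁶ T.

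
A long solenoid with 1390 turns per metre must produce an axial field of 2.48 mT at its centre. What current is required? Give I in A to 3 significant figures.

Inside a long solenoid B = μ₀nI with n = 1390 m⁻¹, so I = B/(μ₀n).
I = 2.48×10⁻³ / (4π×10⁻⁷ × 1390) = 1.42 A.

I ≈ 1.42 A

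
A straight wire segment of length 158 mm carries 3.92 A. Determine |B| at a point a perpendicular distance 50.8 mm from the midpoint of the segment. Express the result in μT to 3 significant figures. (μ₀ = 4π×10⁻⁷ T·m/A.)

B ≈ 13.0 μT

For a finite straight segment, B = (μ₀I/4πd)(sinθ₁ + sinθ₂), where θ₁, θ₂ are the angles from the perpendicular to each end.
The perpendicular from the point meets the wire at its midpoint, so each end is L/2 = 0.079 m away along the wire.
sinθ₁ = 0.079/√(0.079²+0.0508²) = 0.8411; sinθ₂ = 0.079/√(0.079²+0.0508²) = 0.8411.
B = (4π×10⁻⁷ × 3.92) / (4π × 0.0508) × (0.8411 + 0.8411) = 1.30×10⁻⁵ T.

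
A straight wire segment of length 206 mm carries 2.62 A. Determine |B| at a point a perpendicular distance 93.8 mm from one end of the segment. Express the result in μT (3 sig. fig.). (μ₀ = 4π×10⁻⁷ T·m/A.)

B ≈ 2.54 μT

For a finite straight segment, B = (μ₀I/4πd)(sinθ₁ + sinθ₂), where θ₁, θ₂ are the angles from the perpendicular to each end.
The perpendicular foot is at one end, so the two end-offsets along the wire are 0 and L = 0.206 m.
sinθ₁ = 0/√(0²+0.0938²) = 0.0000; sinθ₂ = 0.206/√(0.206²+0.0938²) = 0.9101.
B = (4π×10⁻⁷ × 2.62) / (4π × 0.0938) × (0.0000 + 0.9101) = 2.54×10⁻⁶ T.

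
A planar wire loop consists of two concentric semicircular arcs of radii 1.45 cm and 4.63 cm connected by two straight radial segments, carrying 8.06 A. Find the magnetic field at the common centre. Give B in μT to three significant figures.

B ≈ 120 μT

The radial connectors point toward the centre, so dl × r̂ = 0 and they contribute nothing.
Each semicircle gives μ₀I/(4R): inner arc 1.75×10⁻⁴ T, outer arc 5.47×10⁻⁵ T.
The two arcs carry current in opposite angular senses, so their fields oppose: B = |1.75×10⁻⁴ − 5.47×10⁻⁵| = 1.20×10⁻⁴ T.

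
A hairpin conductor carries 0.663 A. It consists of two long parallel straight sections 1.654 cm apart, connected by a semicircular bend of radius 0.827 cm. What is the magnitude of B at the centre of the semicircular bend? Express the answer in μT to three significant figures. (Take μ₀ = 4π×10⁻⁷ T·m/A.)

The semicircular arc contributes B_arc = μ₀I·π/(4πR) = μ₀I/(4R) = 2.52×10⁻⁵ T.
Each semi-infinite lead is at perpendicular distance R = 0.00827 m from the centre, with the perpendicular foot at its near end, so it contributes μ₀I/(4πR); both point the same way, together 1.60×10⁻⁵ T.
Arc and leads all point the same direction: B = 2.52×10⁻⁵ + 1.60×10⁻⁵ = 4.12×10⁻⁵ T.

B ≈ 41.2 μT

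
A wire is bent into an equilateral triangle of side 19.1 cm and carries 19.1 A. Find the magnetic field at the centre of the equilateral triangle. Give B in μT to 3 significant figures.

B ≈ 180 μT

Each side is a finite straight segment at perpendicular distance d = a/(2 tan(π/3)) = 0.05514 m from the centre, with end-angles ±π/3.
One side contributes B₁ = (μ₀I/4πd)·2 sin(π/3) = 6.00×10⁻⁵ T.
All 3 sides add in the same direction: B = 3 × 6.00×10⁻⁵ = 1.80×10⁻⁴ T.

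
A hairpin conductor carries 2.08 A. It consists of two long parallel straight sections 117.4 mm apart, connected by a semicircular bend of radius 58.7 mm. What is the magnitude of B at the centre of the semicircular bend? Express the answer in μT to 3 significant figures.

B ≈ 18.2 μT

The semicircular arc contributes B_arc = μ₀I·π/(4πR) = μ₀I/(4R) = 1.11×10⁻⁵ T.
Each semi-infinite lead is at perpendicular distance R = 0.0587 m from the centre, with the perpendicular foot at its near end, so it contributes μ₀I/(4πR); both point the same way, together 7.09×10⁻⁶ T.
Arc and leads all point the same direction: B = 1.11×10⁻⁵ + 7.09×10⁻⁶ = 1.82×10⁻⁵ T.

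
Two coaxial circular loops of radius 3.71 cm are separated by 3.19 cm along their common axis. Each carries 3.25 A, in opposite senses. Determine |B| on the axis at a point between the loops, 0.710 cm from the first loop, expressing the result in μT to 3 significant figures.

B ≈ 20.5 μT

Each loop contributes B = μ₀IR²/[2(R²+z²)^(3/2)] on the axis, with z measured from that loop.
Loop 1 (z = 0.0071 m): B₁ = 5.22×10⁻⁵ T. Loop 2 (z = 0.0248 m): B₂ = 3.16×10⁻⁵ T.
The fields oppose: B = |B₁ − B₂| = 2.05×10⁻⁵ T.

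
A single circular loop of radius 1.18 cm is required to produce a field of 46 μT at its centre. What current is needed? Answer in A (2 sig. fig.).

At the centre of a circular loop B = μ₀I/(2R), so I = 2RB/μ₀.
With R = 0.0118 m, I = 2 × 0.0118 × 4.60×10⁻⁵ / (4π×10⁻⁷) = 0.864 A.

I ≈ 0.86 A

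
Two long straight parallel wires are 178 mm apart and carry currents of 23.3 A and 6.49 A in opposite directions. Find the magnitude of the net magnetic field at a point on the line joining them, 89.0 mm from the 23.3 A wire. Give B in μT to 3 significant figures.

B ≈ 66.9 μT

Each long wire gives B = μ₀I/(2πd). Distances are d₁ = 0.089 m and d₂ = 0.089 m.
B₁ = 5.24×10⁻⁵ T, B₂ = 1.46×10⁻⁵ T.
Between antiparallel currents both contributions point the same way, so they add. B = B₁ + B₂ = 5.24×10⁻⁵ + 1.46×10⁻⁵ = 6.69×10⁻⁵ T.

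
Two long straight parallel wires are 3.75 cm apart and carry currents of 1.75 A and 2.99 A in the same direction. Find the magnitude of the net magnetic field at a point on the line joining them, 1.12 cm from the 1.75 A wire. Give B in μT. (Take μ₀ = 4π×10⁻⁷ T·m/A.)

Each long wire gives B = μ₀I/(2πd). Distances are d₁ = 0.0112 m and d₂ = 0.0263 m.
B₁ = 3.12×10⁻⁵ T, B₂ = 2.27×10⁻⁵ T.
Between parallel currents the two contributions point in opposite directions, so they subtract. B = |B₁ − B₂| = |3.12×10⁻⁵ − 2.27×10⁻⁵| = 8.51×10⁻⁶ T.

B ≈ 8.51 μT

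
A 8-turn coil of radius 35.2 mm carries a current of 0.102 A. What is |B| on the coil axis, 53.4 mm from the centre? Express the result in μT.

B ≈ 2.43 μT

For an N-turn flat coil, B = Nμ₀IR²/[2(R²+z²)^(3/2)] with R = 0.0352 m, z = 0.0534 m.
B = 8 × 3.04×10⁻⁷ T = 2.43×10⁻⁶ T.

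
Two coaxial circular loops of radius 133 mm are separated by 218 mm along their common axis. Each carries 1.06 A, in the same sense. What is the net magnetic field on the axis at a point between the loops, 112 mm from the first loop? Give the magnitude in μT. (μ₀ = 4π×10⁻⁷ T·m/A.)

Each loop contributes B = μ₀IR²/[2(R²+z²)^(3/2)] on the axis, with z measured from that loop.
Loop 1 (z = 0.112 m): B₁ = 2.24×10⁻⁶ T. Loop 2 (z = 0.106 m): B₂ = 2.39×10⁻⁶ T.
The fields add: B = B₁ + B₂ = 4.64×10⁻⁶ T.

B ≈ 4.64 μT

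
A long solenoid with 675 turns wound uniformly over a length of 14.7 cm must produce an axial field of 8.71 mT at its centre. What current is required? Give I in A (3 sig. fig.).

I ≈ 1.51 A

Inside a long solenoid B = μ₀nI with n = 4592 m⁻¹, so I = B/(μ₀n).
I = 8.71×10⁻³ / (4π×10⁻⁷ × 4592) = 1.51 A.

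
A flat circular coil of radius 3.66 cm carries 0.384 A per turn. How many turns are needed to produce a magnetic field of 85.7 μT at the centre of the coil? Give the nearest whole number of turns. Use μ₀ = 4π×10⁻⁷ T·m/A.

For an N-turn coil, B = Nμ₀I/(2R). A single turn gives B₁ = 6.59×10⁻⁶ T with R = 0.0366 m.
N = B/B₁ = 8.57×10⁻⁵ / 6.59×10⁻⁶ = 13.00.

N = 13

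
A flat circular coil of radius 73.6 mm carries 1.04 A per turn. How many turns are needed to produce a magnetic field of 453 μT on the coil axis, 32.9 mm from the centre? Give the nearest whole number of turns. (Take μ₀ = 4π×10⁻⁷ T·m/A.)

For an N-turn coil, B = Nμ₀IR²/[2(R²+z²)^(3/2)]. A single turn gives B₁ = 6.76×10⁻⁶ T with R = 0.0736 m, z = 0.0329 m.
N = B/B₁ = 4.53×10⁻⁴ / 6.76×10⁻⁶ = 67.06.

N = 67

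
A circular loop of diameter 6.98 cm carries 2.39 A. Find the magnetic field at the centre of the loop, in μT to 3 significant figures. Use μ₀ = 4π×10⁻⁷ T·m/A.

B ≈ 43.0 μT

At the centre of a circular loop the Biot–Savart law gives B = μ₀I/(2R) (so R = 0.0349 m).
B = (4π×10⁻⁷ × 2.39) / (2 × 0.0349) = 4.30×10⁻⁵ T.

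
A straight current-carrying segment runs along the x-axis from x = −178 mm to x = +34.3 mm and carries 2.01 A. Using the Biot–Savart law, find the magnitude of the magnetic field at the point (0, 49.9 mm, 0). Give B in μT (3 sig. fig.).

For a finite straight segment, B = (μ₀I/4πd)(sinθ₁ + sinθ₂), where θ₁, θ₂ are the angles from the perpendicular to each end.
The perpendicular distance is d = 0.0499 m; the end-offsets along the wire are a = 0.178 m and b = 0.0343 m.
sinθ₁ = 0.178/√(0.178²+0.0499²) = 0.9629; sinθ₂ = 0.0343/√(0.0343²+0.0499²) = 0.5665.
B = (4π×10⁻⁷ × 2.01) / (4π × 0.0499) × (0.9629 + 0.5665) = 6.16×10⁻⁶ T.

B ≈ 6.16 μT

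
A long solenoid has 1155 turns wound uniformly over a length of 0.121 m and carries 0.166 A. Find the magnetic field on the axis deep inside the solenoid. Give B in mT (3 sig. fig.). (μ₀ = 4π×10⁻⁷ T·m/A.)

B ≈ 1.99 mT

Inside a long solenoid, B = μ₀nI with n = 9545 turns/m.
B = 4π×10⁻⁷ × 9545 × 0.166 = 1.99×10⁻³ T.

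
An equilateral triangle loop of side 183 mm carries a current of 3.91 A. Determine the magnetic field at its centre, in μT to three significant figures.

B ≈ 38.5 μT

Each side is a finite straight segment at perpendicular distance d = a/(2 tan(π/3)) = 0.05283 m from the centre, with end-angles ±π/3.
One side contributes B₁ = (μ₀I/4πd)·2 sin(π/3) = 1.28×10⁻⁵ T.
All 3 sides add in the same direction: B = 3 × 1.28×10⁻⁵ = 3.85×10⁻⁵ T.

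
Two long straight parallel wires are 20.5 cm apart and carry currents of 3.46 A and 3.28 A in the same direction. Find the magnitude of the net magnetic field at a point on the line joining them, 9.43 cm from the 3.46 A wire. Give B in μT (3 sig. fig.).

Each long wire gives B = μ₀I/(2πd). Distances are d₁ = 0.0943 m and d₂ = 0.1107 m.
B₁ = 7.34×10⁻⁶ T, B₂ = 5.93×10⁻⁶ T.
Between parallel currents the two contributions point in opposite directions, so they subtract. B = |B₁ − B₂| = |7.34×10⁻⁶ − 5.93×10⁻⁶| = 1.41×10⁻⁶ T.

B ≈ 1.41 μT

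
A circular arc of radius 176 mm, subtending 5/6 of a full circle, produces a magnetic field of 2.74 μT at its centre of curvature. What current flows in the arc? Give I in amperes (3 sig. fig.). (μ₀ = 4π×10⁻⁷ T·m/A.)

For a circular arc, B = μ₀Iφ/(4πR) with φ in radians; here φ = 5.236 rad.
So I = 4πRB/(μ₀φ) = 4π × 0.176 × 2.74×10⁻⁶ / (4π×10⁻⁷ × 5.236) = 0.921 A.

I ≈ 0.921 A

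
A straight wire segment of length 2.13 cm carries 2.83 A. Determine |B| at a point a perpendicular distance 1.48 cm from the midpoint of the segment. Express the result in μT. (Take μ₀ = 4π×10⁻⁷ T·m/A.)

For a finite straight segment, B = (μ₀I/4πd)(sinθ₁ + sinθ₂), where θ₁, θ₂ are the angles from the perpendicular to each end.
The perpendicular from the point meets the wire at its midpoint, so each end is L/2 = 0.01065 m away along the wire.
sinθ₁ = 0.01065/√(0.01065²+0.0148²) = 0.5841; sinθ₂ = 0.01065/√(0.01065²+0.0148²) = 0.5841.
B = (4π×10⁻⁷ × 2.83) / (4π × 0.0148) × (0.5841 + 0.5841) = 2.23×10⁻⁵ T.

B ≈ 22.3 μT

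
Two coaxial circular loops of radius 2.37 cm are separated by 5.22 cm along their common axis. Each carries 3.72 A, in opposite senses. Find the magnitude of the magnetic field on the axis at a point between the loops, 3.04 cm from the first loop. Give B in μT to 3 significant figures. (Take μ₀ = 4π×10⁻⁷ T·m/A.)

B ≈ 16.4 μT

Each loop contributes B = μ₀IR²/[2(R²+z²)^(3/2)] on the axis, with z measured from that loop.
Loop 1 (z = 0.0304 m): B₁ = 2.29×10⁻⁵ T. Loop 2 (z = 0.0218 m): B₂ = 3.93×10⁻⁵ T.
The fields oppose: B = |B₁ − B₂| = 1.64×10⁻⁵ T.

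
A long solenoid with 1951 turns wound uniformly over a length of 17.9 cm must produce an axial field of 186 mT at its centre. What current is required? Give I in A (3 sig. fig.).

Inside a long solenoid B = μ₀nI with n = 1.090×10⁴ m⁻¹, so I = B/(μ₀n).
I = 0.186 / (4π×10⁻⁷ × 1.090×10⁴) = 13.6 A.

I ≈ 13.6 A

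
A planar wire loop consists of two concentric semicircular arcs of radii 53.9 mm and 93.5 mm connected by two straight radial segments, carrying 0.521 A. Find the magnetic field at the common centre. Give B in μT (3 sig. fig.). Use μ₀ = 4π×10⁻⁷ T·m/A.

The radial connectors point toward the centre, so dl × r̂ = 0 and they contribute nothing.
Each semicircle gives μ₀I/(4R): inner arc 3.04×10⁻⁶ T, outer arc 1.75×10⁻⁶ T.
The two arcs carry current in opposite angular senses, so their fields oppose: B = |3.04×10⁻⁶ − 1.75×10⁻⁶| = 1.29×10⁻⁶ T.

B ≈ 1.29 μT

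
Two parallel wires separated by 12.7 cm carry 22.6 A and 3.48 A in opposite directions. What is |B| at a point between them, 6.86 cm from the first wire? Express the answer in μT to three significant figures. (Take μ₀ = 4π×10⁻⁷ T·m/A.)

B ≈ 77.8 μT

Each long wire gives B = μ₀I/(2πd). Distances are d₁ = 0.0686 m and d₂ = 0.0584 m.
B₁ = 6.59×10⁻⁵ T, B₂ = 1.19×10⁻⁵ T.
Between antiparallel currents both contributions point the same way, so they add. B = B₁ + B₂ = 6.59×10⁻⁵ + 1.19×10⁻⁵ = 7.78×10⁻⁵ T.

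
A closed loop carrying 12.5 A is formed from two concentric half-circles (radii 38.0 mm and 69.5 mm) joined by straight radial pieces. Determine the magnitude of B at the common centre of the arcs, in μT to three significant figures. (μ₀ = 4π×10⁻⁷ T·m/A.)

The radial connectors point toward the centre, so dl × r̂ = 0 and they contribute nothing.
Each semicircle gives μ₀I/(4R): inner arc 1.03×10⁻⁴ T, outer arc 5.65×10⁻⁵ T.
The two arcs carry current in opposite angular senses, so their fields oppose: B = |1.03×10⁻⁴ − 5.65×10⁻⁵| = 4.68×10⁻⁵ T.

B ≈ 46.8 μT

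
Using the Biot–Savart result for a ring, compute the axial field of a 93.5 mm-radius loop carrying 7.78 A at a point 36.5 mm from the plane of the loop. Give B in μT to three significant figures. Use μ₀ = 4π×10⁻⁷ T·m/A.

On the axis of a circular loop, B = μ₀IR² / [2(R²+z²)^(3/2)].
R² + z² = (0.0935)² + (0.0365)² = 0.01007 m², and (R²+z²)^(3/2) = 1.01×10⁻³ m³.
B = (4π×10⁻⁷ × 7.78 × 0.008742) / (2 × 1.01×10⁻³) = 4.23×10⁻⁵ T.

B ≈ 42.3 μT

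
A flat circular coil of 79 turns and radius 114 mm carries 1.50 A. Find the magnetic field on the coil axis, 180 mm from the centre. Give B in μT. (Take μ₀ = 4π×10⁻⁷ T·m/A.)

For an N-turn flat coil, B = Nμ₀IR²/[2(R²+z²)^(3/2)] with R = 0.114 m, z = 0.18 m.
B = 79 × 1.27×10⁻⁶ T = 1.00×10⁻⁴ T.

B ≈ 100 μT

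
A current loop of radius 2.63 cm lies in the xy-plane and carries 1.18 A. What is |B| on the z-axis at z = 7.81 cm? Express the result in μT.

B ≈ 0.916 μT

On the axis of a circular loop, B = μ₀IR² / [2(R²+z²)^(3/2)].
R² + z² = (0.0263)² + (0.0781)² = 0.006791 m², and (R²+z²)^(3/2) = 5.60×10⁻⁴ m³.
B = (4π×10⁻⁷ × 1.18 × 0.0006917) / (2 × 5.60×10⁻⁴) = 9.16×10⁻⁷ T.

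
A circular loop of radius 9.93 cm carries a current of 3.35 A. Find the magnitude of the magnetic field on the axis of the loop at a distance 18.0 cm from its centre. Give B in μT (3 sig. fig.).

B ≈ 2.39 μT

On the axis of a circular loop, B = μ₀IR² / [2(R²+z²)^(3/2)].
R² + z² = (0.0993)² + (0.18)² = 0.04226 m², and (R²+z²)^(3/2) = 8.69×10⁻³ m³.
B = (4π×10⁻⁷ × 3.35 × 0.00986) / (2 × 8.69×10⁻³) = 2.39×10⁻⁶ T.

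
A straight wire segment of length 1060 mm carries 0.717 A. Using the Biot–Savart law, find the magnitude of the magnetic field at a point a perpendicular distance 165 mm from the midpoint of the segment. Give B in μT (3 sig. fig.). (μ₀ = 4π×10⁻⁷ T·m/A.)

For a finite straight segment, B = (μ₀I/4πd)(sinθ₁ + sinθ₂), where θ₁, θ₂ are the angles from the perpendicular to each end.
The perpendicular from the point meets the wire at its midpoint, so each end is L/2 = 0.53 m away along the wire.
sinθ₁ = 0.53/√(0.53²+0.165²) = 0.9548; sinθ₂ = 0.53/√(0.53²+0.165²) = 0.9548.
B = (4π×10⁻⁷ × 0.717) / (4π × 0.165) × (0.9548 + 0.9548) = 8.30×10⁻⁷ T.

B ≈ 0.830 μT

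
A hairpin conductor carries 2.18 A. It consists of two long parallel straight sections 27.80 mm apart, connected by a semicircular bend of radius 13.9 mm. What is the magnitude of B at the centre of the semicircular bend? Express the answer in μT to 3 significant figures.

B ≈ 80.6 μT

The semicircular arc contributes B_arc = μ₀I·π/(4πR) = μ₀I/(4R) = 4.93×10⁻⁵ T.
Each semi-infinite lead is at perpendicular distance R = 0.0139 m from the centre, with the perpendicular foot at its near end, so it contributes μ₀I/(4πR); both point the same way, together 3.14×10⁻⁵ T.
Arc and leads all point the same direction: B = 4.93×10⁻⁵ + 3.14×10⁻⁵ = 8.06×10⁻⁵ T.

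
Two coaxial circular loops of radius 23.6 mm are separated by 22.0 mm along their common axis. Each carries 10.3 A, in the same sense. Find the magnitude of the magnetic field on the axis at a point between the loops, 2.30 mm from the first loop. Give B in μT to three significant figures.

B ≈ 394 μT

Each loop contributes B = μ₀IR²/[2(R²+z²)^(3/2)] on the axis, with z measured from that loop.
Loop 1 (z = 0.0023 m): B₁ = 2.70×10⁻⁴ T. Loop 2 (z = 0.0197 m): B₂ = 1.24×10⁻⁴ T.
The fields add: B = B₁ + B₂ = 3.94×10⁻⁴ T.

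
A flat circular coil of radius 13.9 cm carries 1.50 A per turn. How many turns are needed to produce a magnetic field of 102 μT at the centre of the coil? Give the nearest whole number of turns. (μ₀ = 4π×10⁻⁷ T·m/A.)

N = 15

For an N-turn coil, B = Nμ₀I/(2R). A single turn gives B₁ = 6.78×10⁻⁶ T with R = 0.139 m.
N = B/B₁ = 1.02×10⁻⁴ / 6.78×10⁻⁶ = 15.04.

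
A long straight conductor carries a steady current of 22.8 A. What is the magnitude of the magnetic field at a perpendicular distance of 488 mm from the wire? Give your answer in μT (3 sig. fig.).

B ≈ 9.34 μT

For an infinitely long straight wire, B = μ₀I/(2πd).
B = (4π×10⁻⁷ × 22.8) / (2π × 0.488) = 9.34×10⁻⁶ T.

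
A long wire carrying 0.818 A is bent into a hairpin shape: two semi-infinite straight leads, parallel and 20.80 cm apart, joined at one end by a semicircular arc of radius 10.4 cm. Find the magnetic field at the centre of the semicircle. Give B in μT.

The semicircular arc contributes B_arc = μ₀I·π/(4πR) = μ₀I/(4R) = 2.47×10⁻⁶ T.
Each semi-infinite lead is at perpendicular distance R = 0.104 m from the centre, with the perpendicular foot at its near end, so it contributes μ₀I/(4πR); both point the same way, together 1.57×10⁻⁶ T.
Arc and leads all point the same direction: B = 2.47×10⁻⁶ + 1.57×10⁻⁶ = 4.04×10⁻⁶ T.

B ≈ 4.04 μT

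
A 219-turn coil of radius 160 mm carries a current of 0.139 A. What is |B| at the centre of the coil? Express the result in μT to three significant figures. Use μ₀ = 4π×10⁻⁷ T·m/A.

B ≈ 120 μT

For an N-turn flat coil, B = Nμ₀I/(2R) with R = 0.16 m.
B = 219 × 5.46×10⁻⁷ T = 1.20×10⁻⁴ T.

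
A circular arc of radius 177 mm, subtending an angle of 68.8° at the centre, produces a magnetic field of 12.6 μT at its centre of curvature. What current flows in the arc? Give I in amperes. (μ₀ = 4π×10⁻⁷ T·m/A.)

For a circular arc, B = μ₀Iφ/(4πR) with φ in radians; here φ = 1.201 rad.
So I = 4πRB/(μ₀φ) = 4π × 0.177 × 1.26×10⁻⁵ / (4π×10⁻⁷ × 1.201) = 18.6 A.

I ≈ 18.6 A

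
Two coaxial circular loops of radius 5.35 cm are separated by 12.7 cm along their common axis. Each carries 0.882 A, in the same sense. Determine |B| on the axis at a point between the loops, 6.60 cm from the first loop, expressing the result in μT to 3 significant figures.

Each loop contributes B = μ₀IR²/[2(R²+z²)^(3/2)] on the axis, with z measured from that loop.
Loop 1 (z = 0.066 m): B₁ = 2.59×10⁻⁶ T. Loop 2 (z = 0.061 m): B₂ = 2.97×10⁻⁶ T.
The fields add: B = B₁ + B₂ = 5.56×10⁻⁶ T.

B ≈ 5.56 μT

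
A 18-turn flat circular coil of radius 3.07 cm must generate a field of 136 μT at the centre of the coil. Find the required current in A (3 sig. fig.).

I ≈ 0.369 A

For an N-turn coil, B = Nμ₀I/(2R) with R = 0.0307 m, so I = 2RB/(Nμ₀) = 2 × 0.0307 × 1.36×10⁻⁴ / (18 × 4π×10⁻⁷) = 0.369 A.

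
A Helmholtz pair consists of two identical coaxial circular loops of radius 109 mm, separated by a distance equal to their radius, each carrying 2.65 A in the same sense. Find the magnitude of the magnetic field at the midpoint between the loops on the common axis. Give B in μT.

Each loop contributes B = μ₀IR²/[2(R²+z²)^(3/2)] on the axis, with z measured from that loop.
Loop 1 (z = 0.0545 m): B₁ = 1.09×10⁻⁵ T. Loop 2 (z = 0.0545 m): B₂ = 1.09×10⁻⁵ T.
The fields add: B = B₁ + B₂ = 2.19×10⁻⁵ T.

B ≈ 21.9 μT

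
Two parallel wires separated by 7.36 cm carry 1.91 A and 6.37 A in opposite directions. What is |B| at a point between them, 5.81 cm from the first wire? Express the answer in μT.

Each long wire gives B = μ₀I/(2πd). Distances are d₁ = 0.0581 m and d₂ = 0.0155 m.
B₁ = 6.57×10⁻⁶ T, B₂ = 8.22×10⁻⁵ T.
Between antiparallel currents both contributions point the same way, so they add. B = B₁ + B₂ = 6.57×10⁻⁶ + 8.22×10⁻⁵ = 8.88×10⁻⁵ T.

B ≈ 88.8 μT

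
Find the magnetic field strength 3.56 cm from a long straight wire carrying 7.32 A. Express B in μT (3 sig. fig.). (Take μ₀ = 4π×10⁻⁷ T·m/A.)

B ≈ 41.1 μT

For an infinitely long straight wire, B = μ₀I/(2πd).
B = (4π×10⁻⁷ × 7.32) / (2π × 0.0356) = 4.11×10⁻⁵ T.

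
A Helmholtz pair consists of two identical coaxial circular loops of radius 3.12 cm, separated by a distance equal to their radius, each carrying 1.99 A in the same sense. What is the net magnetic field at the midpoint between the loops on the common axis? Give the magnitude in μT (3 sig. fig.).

Each loop contributes B = μ₀IR²/[2(R²+z²)^(3/2)] on the axis, with z measured from that loop.
Loop 1 (z = 0.0156 m): B₁ = 2.87×10⁻⁵ T. Loop 2 (z = 0.0156 m): B₂ = 2.87×10⁻⁵ T.
The fields add: B = B₁ + B₂ = 5.74×10⁻⁵ T.

B ≈ 57.4 μT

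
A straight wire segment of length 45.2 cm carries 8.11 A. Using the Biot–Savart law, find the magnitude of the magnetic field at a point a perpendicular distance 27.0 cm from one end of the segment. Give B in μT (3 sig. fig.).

For a finite straight segment, B = (μ₀I/4πd)(sinθ₁ + sinθ₂), where θ₁, θ₂ are the angles from the perpendicular to each end.
The perpendicular foot is at one end, so the two end-offsets along the wire are 0 and L = 0.452 m.
sinθ₁ = 0/√(0²+0.27²) = 0.0000; sinθ₂ = 0.452/√(0.452²+0.27²) = 0.8585.
B = (4π×10⁻⁷ × 8.11) / (4π × 0.27) × (0.0000 + 0.8585) = 2.58×10⁻⁶ T.

B ≈ 2.58 μT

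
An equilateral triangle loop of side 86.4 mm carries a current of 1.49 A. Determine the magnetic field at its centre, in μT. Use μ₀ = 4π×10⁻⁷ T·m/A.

Each side is a finite straight segment at perpendicular distance d = a/(2 tan(π/3)) = 0.02494 m from the centre, with end-angles ±π/3.
One side contributes B₁ = (μ₀I/4πd)·2 sin(π/3) = 1.03×10⁻⁵ T.
All 3 sides add in the same direction: B = 3 × 1.03×10⁻⁵ = 3.10×10⁻⁵ T.

B ≈ 31.0 μT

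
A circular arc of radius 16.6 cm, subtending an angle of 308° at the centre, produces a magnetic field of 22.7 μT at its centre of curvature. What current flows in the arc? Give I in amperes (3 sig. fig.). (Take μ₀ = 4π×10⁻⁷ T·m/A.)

For a circular arc, B = μ₀Iφ/(4πR) with φ in radians; here φ = 5.376 rad.
So I = 4πRB/(μ₀φ) = 4π × 0.166 × 2.27×10⁻⁵ / (4π×10⁻⁷ × 5.376) = 7.01 A.

I ≈ 7.01 A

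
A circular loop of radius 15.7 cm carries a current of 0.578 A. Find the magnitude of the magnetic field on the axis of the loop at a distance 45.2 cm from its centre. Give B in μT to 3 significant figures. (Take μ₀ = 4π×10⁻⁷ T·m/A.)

B ≈ 0.0817 μT

On the axis of a circular loop, B = μ₀IR² / [2(R²+z²)^(3/2)].
R² + z² = (0.157)² + (0.452)² = 0.229 m², and (R²+z²)^(3/2) = 0.110 m³.
B = (4π×10⁻⁷ × 0.578 × 0.02465) / (2 × 0.110) = 8.17×10⁻⁸ T.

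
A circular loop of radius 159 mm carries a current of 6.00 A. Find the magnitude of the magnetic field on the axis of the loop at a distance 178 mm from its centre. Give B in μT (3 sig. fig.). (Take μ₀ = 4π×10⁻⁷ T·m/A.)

On the axis of a circular loop, B = μ₀IR² / [2(R²+z²)^(3/2)].
R² + z² = (0.159)² + (0.178)² = 0.05697 m², and (R²+z²)^(3/2) = 1.36×10⁻² m³.
B = (4π×10⁻⁷ × 6.00 × 0.02528) / (2 × 1.36×10⁻²) = 7.01×10⁻⁶ T.

B ≈ 7.01 μT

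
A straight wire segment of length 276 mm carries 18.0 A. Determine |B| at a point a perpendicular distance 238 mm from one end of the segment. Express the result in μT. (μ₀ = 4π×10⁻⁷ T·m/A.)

For a finite straight segment, B = (μ₀I/4πd)(sinθ₁ + sinθ₂), where θ₁, θ₂ are the angles from the perpendicular to each end.
The perpendicular foot is at one end, so the two end-offsets along the wire are 0 and L = 0.276 m.
sinθ₁ = 0/√(0²+0.238²) = 0.0000; sinθ₂ = 0.276/√(0.276²+0.238²) = 0.7573.
B = (4π×10⁻⁷ × 18.0) / (4π × 0.238) × (0.0000 + 0.7573) = 5.73×10⁻⁶ T.

B ≈ 5.73 μT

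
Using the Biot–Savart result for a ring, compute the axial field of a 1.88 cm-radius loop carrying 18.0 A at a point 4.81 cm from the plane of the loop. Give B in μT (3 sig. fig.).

On the axis of a circular loop, B = μ₀IR² / [2(R²+z²)^(3/2)].
R² + z² = (0.0188)² + (0.0481)² = 0.002667 m², and (R²+z²)^(3/2) = 1.38×10⁻⁴ m³.
B = (4π×10⁻⁷ × 18.0 × 0.0003534) / (2 × 1.38×10⁻⁴) = 2.90×10⁻⁵ T.

B ≈ 29.0 μT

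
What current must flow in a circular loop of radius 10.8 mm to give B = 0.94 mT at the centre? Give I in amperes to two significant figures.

I ≈ 16 A

At the centre of a circular loop B = μ₀I/(2R), so I = 2RB/μ₀.
With R = 0.0108 m, I = 2 × 0.0108 × 9.40×10⁻⁴ / (4π×10⁻⁷) = 16.2 A.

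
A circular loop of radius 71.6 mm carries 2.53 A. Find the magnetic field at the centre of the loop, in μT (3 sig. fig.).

B ≈ 22.2 μT

At the centre of a circular loop the Biot–Savart law gives B = μ₀I/(2R).
B = (4π×10⁻⁷ × 2.53) / (2 × 0.0716) = 2.22×10⁻⁵ T.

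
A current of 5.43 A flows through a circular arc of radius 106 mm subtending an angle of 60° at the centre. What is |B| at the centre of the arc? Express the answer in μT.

B ≈ 5.36 μT

The Biot–Savart field of a circular arc at its centre is B = μ₀Iφ/(4πR), with φ = 1.047 rad.
B = (4π×10⁻⁷ × 5.43 × 1.047) / (4π × 0.106) = 5.36×10⁻⁶ T.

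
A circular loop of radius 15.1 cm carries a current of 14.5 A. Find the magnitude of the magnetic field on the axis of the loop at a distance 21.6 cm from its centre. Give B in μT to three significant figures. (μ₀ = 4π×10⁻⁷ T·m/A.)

B ≈ 11.3 μT

On the axis of a circular loop, B = μ₀IR² / [2(R²+z²)^(3/2)].
R² + z² = (0.151)² + (0.216)² = 0.06946 m², and (R²+z²)^(3/2) = 1.83×10⁻² m³.
B = (4π×10⁻⁷ × 14.5 × 0.0228) / (2 × 1.83×10⁻²) = 1.13×10⁻⁵ T.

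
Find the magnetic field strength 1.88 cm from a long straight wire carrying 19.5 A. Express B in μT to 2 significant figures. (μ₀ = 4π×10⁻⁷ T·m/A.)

For an infinitely long straight wire, B = μ₀I/(2πd).
B = (4π×10⁻⁷ × 19.5) / (2π × 0.0188) = 2.07×10⁻⁴ T.

B ≈ 210 μT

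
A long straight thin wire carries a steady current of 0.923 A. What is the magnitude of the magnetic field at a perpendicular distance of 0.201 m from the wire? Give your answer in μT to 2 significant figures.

B ≈ 0.92 μT

For an infinitely long straight wire, B = μ₀I/(2πd).
B = (4π×10⁻⁷ × 0.923) / (2π × 0.201) = 9.18×10⁻⁷ T.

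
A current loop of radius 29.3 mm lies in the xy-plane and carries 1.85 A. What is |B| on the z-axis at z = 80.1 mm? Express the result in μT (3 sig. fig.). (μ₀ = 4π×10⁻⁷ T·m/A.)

On the axis of a circular loop, B = μ₀IR² / [2(R²+z²)^(3/2)].
R² + z² = (0.0293)² + (0.0801)² = 0.007274 m², and (R²+z²)^(3/2) = 6.20×10⁻⁴ m³.
B = (4π×10⁻⁷ × 1.85 × 0.0008585) / (2 × 6.20×10⁻⁴) = 1.61×10⁻⁶ T.

B ≈ 1.61 μT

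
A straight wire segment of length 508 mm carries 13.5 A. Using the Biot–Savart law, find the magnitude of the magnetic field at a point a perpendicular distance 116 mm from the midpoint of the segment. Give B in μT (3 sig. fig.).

B ≈ 21.2 μT

For a finite straight segment, B = (μ₀I/4πd)(sinθ₁ + sinθ₂), where θ₁, θ₂ are the angles from the perpendicular to each end.
The perpendicular from the point meets the wire at its midpoint, so each end is L/2 = 0.254 m away along the wire.
sinθ₁ = 0.254/√(0.254²+0.116²) = 0.9096; sinθ₂ = 0.254/√(0.254²+0.116²) = 0.9096.
B = (4π×10⁻⁷ × 13.5) / (4π × 0.116) × (0.9096 + 0.9096) = 2.12×10⁻⁵ T.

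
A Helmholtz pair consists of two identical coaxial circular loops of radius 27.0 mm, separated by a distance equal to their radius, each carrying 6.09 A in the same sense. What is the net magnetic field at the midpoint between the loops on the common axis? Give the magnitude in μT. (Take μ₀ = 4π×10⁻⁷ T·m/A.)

B ≈ 203 μT

Each loop contributes B = μ₀IR²/[2(R²+z²)^(3/2)] on the axis, with z measured from that loop.
Loop 1 (z = 0.0135 m): B₁ = 1.01×10⁻⁴ T. Loop 2 (z = 0.0135 m): B₂ = 1.01×10⁻⁴ T.
The fields add: B = B₁ + B₂ = 2.03×10⁻⁴ T.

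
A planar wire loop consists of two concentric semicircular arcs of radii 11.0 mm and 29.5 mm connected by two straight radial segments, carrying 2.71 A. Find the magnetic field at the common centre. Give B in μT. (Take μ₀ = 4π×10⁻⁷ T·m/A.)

B ≈ 48.5 μT

The radial connectors point toward the centre, so dl × r̂ = 0 and they contribute nothing.
Each semicircle gives μ₀I/(4R): inner arc 7.74×10⁻⁵ T, outer arc 2.89×10⁻⁵ T.
The two arcs carry current in opposite angular senses, so their fields oppose: B = |7.74×10⁻⁵ − 2.89×10⁻⁵| = 4.85×10⁻⁵ T.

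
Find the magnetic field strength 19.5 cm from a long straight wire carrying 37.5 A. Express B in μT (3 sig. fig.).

B ≈ 38.5 μT

For an infinitely long straight wire, B = μ₀I/(2πd).
B = (4π×10⁻⁷ × 37.5) / (2π × 0.195) = 3.85×10⁻⁵ T.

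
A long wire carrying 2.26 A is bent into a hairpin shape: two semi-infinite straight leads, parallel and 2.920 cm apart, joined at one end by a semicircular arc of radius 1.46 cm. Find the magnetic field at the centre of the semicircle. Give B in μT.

The semicircular arc contributes B_arc = μ₀I·π/(4πR) = μ₀I/(4R) = 4.86×10⁻⁵ T.
Each semi-infinite lead is at perpendicular distance R = 0.0146 m from the centre, with the perpendicular foot at its near end, so it contributes μ₀I/(4πR); both point the same way, together 3.10×10⁻⁵ T.
Arc and leads all point the same direction: B = 4.86×10⁻⁵ + 3.10×10⁻⁵ = 7.96×10⁻⁵ T.

B ≈ 79.6 μT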